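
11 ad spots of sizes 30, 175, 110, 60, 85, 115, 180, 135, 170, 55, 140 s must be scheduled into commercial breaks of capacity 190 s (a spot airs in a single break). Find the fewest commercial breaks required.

Total = 180 + 175 + 170 + 140 + 135 + 115 + 110 + 85 + 60 + 55 + 30 = 1255 s.
Lower bound: ⌈1255/190⌉ = 7 commercial breaks.
A packing using 8 commercial breaks:
  break 1: 180 = 180
  break 2: 175 = 175
  break 3: 170 = 170
  break 4: 140 + 30 = 170
  break 5: 135 + 55 = 190
  break 6: 115 + 60 = 175
  break 7: 110 = 110
  break 8: 85 = 85
No arrangement into 7 commercial breaks stays within capacity, so 8 is optimal.

8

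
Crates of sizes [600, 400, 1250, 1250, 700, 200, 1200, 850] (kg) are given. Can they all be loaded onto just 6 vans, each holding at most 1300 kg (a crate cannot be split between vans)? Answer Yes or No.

Yes

A valid assignment using 6 vans:
  van 1: 1250 = 1250
  van 2: 1250 = 1250
  van 3: 1200 = 1200
  van 4: 850 + 400 = 1250
  van 5: 700 + 600 = 1300
  van 6: 200 = 200
Every load is within 1300 kg, so 6 vans suffice.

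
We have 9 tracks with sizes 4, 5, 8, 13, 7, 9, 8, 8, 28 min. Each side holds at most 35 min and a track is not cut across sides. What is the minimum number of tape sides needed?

Total = 28 + 13 + 9 + 8 + 8 + 8 + 7 + 5 + 4 = 90 min.
Lower bound: ⌈90/35⌉ = 3 tape sides.
A packing using 3 tape sides:
  side 1: 28 + 7 = 35
  side 2: 13 + 9 + 8 + 5 = 35
  side 3: 8 + 8 + 4 = 20
This matches the lower bound, so 3 is optimal.

3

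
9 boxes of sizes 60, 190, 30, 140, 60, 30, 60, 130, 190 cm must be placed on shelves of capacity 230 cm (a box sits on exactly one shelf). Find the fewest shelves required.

5

Total = 190 + 190 + 140 + 130 + 60 + 60 + 60 + 30 + 30 = 890 cm.
Lower bound: ⌈890/230⌉ = 4 shelves.
A packing using 5 shelves:
  shelf 1: 190 + 30 = 220
  shelf 2: 190 + 30 = 220
  shelf 3: 140 + 60 = 200
  shelf 4: 130 + 60 = 190
  shelf 5: 60 = 60
No arrangement into 4 shelves stays within capacity, so 5 is optimal.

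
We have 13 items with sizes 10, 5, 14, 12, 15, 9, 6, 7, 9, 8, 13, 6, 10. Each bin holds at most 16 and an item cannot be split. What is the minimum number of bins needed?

Total = 15 + 14 + 13 + 12 + 10 + 10 + 9 + 9 + 8 + 7 + 6 + 6 + 5 = 124.
Lower bound: ⌈124/16⌉ = 8 bins.
A packing using 9 bins:
  bin 1: 15 = 15
  bin 2: 14 = 14
  bin 3: 13 = 13
  bin 4: 12 = 12
  bin 5: 10 + 6 = 16
  bin 6: 10 + 6 = 16
  bin 7: 9 + 7 = 16
  bin 8: 9 + 5 = 14
  bin 9: 8 = 8
No arrangement into 8 bins stays within capacity, so 9 is optimal.

9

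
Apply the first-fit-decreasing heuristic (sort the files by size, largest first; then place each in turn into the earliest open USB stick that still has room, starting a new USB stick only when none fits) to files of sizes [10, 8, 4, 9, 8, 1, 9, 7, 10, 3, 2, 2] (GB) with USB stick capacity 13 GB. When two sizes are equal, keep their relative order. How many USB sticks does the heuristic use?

Sorted descending: 10, 10, 9, 9, 8, 8, 7, 4, 3, 2, 2, 1.
  10 → USB stick 1 (new)  [load 10/13]
  10 → USB stick 2 (new)  [load 10/13]
  9 → USB stick 3 (new)  [load 9/13]
  9 → USB stick 4 (new)  [load 9/13]
  8 → USB stick 5 (new)  [load 8/13]
  8 → USB stick 6 (new)  [load 8/13]
  7 → USB stick 7 (new)  [load 7/13]
  4 → USB stick 3  [load 13/13]
  3 → USB stick 1  [load 13/13]
  2 → USB stick 2  [load 12/13]
  2 → USB stick 4  [load 11/13]
  1 → USB stick 2  [load 13/13]
7 USB sticks opened.

7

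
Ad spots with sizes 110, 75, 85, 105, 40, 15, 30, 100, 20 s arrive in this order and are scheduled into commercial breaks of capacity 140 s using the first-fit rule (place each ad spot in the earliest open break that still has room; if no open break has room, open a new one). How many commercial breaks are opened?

5

  110 → break 1 (new)  [load 110/140]
  75 → break 2 (new)  [load 75/140]
  85 → break 3 (new)  [load 85/140]
  105 → break 4 (new)  [load 105/140]
  40 → break 2  [load 115/140]
  15 → break 1  [load 125/140]
  30 → break 3  [load 115/140]
  100 → break 5 (new)  [load 100/140]
  20 → break 2  [load 135/140]
5 commercial breaks opened.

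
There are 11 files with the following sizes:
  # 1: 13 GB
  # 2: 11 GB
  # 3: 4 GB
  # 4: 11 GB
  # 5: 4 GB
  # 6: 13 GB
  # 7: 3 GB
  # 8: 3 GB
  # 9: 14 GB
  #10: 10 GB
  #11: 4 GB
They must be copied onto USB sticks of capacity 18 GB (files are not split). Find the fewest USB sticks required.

6

Total = 14 + 13 + 13 + 11 + 11 + 10 + 4 + 4 + 4 + 3 + 3 = 90 GB.
Lower bound: ⌈90/18⌉ = 5 USB sticks.
Also, 6 files each exceed 9 GB, and no two of those can share a USB stick, so at least 6 USB sticks are needed.
A packing using 6 USB sticks:
  USB stick 1: 14 + 4 = 18
  USB stick 2: 13 + 4 = 17
  USB stick 3: 13 + 4 = 17
  USB stick 4: 11 + 3 + 3 = 17
  USB stick 5: 11 = 11
  USB stick 6: 10 = 10
This matches the lower bound, so 6 is optimal.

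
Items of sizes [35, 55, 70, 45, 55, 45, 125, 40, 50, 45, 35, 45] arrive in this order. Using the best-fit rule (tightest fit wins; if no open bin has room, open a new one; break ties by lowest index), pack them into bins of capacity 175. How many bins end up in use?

4

  35 → bin 1 (new)  [load 35/175]
  55 → bin 1  [load 90/175]
  70 → bin 1  [load 160/175]
  45 → bin 2 (new)  [load 45/175]
  55 → bin 2  [load 100/175]
  45 → bin 2  [load 145/175]
  125 → bin 3 (new)  [load 125/175]
  40 → bin 3  [load 165/175]
  50 → bin 4 (new)  [load 50/175]
  45 → bin 4  [load 95/175]
  35 → bin 4  [load 130/175]
  45 → bin 4  [load 175/175]
4 bins opened.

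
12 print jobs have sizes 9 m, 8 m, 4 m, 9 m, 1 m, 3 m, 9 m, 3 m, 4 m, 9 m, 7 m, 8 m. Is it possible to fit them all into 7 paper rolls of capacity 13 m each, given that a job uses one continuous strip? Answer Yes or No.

Yes

A valid assignment using 7 paper rolls:
  roll 1: 9 + 4 = 13
  roll 2: 9 + 4 = 13
  roll 3: 9 + 3 + 1 = 13
  roll 4: 9 + 3 = 12
  roll 5: 8 = 8
  roll 6: 8 = 8
  roll 7: 7 = 7
Every load is within 13 m, so 7 paper rolls suffice.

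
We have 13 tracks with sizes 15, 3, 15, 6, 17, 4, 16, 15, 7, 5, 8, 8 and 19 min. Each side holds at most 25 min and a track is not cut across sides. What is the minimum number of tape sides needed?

6

Total = 19 + 17 + 16 + 15 + 15 + 15 + 8 + 8 + 7 + 6 + 5 + 4 + 3 = 138 min.
Lower bound: ⌈138/25⌉ = 6 tape sides.
A packing using 6 tape sides:
  side 1: 19 + 6 = 25
  side 2: 17 + 8 = 25
  side 3: 16 + 8 = 24
  side 4: 15 + 7 + 3 = 25
  side 5: 15 + 5 + 4 = 24
  side 6: 15 = 15
This matches the lower bound, so 6 is optimal.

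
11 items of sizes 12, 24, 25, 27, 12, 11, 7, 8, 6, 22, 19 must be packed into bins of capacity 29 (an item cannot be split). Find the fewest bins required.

7

Total = 27 + 25 + 24 + 22 + 19 + 12 + 12 + 11 + 8 + 7 + 6 = 173.
Lower bound: ⌈173/29⌉ = 6 bins.
A packing using 7 bins:
  bin 1: 27 = 27
  bin 2: 25 = 25
  bin 3: 24 = 24
  bin 4: 22 + 7 = 29
  bin 5: 19 + 8 = 27
  bin 6: 12 + 12 = 24
  bin 7: 11 + 6 = 17
No arrangement into 6 bins stays within capacity, so 7 is optimal.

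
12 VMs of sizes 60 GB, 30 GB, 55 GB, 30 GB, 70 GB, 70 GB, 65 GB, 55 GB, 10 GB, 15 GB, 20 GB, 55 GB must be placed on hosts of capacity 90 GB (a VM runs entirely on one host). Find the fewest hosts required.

Total = 70 + 70 + 65 + 60 + 55 + 55 + 55 + 30 + 30 + 20 + 15 + 10 = 535 GB.
Lower bound: ⌈535/90⌉ = 6 hosts.
Also, 7 VMs each exceed 45 GB, and no two of those can share a host, so at least 7 hosts are needed.
A packing using 7 hosts:
  host 1: 70 + 20 = 90
  host 2: 70 + 15 = 85
  host 3: 65 + 10 = 75
  host 4: 60 + 30 = 90
  host 5: 55 + 30 = 85
  host 6: 55 = 55
  host 7: 55 = 55
This matches the lower bound, so 7 is optimal.

7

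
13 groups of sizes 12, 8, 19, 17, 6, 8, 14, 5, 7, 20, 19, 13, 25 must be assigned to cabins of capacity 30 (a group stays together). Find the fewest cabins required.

7

Total = 25 + 20 + 19 + 19 + 17 + 14 + 13 + 12 + 8 + 8 + 7 + 6 + 5 = 173.
Lower bound: ⌈173/30⌉ = 6 cabins.
A packing using 7 cabins:
  cabin 1: 25 + 5 = 30
  cabin 2: 20 + 8 = 28
  cabin 3: 19 + 8 = 27
  cabin 4: 19 + 7 = 26
  cabin 5: 17 + 13 = 30
  cabin 6: 14 + 12 = 26
  cabin 7: 6 = 6
No arrangement into 6 cabins stays within capacity, so 7 is optimal.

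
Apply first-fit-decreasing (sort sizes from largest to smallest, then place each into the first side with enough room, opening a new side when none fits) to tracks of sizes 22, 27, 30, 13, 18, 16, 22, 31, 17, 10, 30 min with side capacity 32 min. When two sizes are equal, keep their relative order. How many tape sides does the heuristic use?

Sorted descending: 31, 30, 30, 27, 22, 22, 18, 17, 16, 13, 10.
  31 → side 1 (new)  [load 31/32]
  30 → side 2 (new)  [load 30/32]
  30 → side 3 (new)  [load 30/32]
  27 → side 4 (new)  [load 27/32]
  22 → side 5 (new)  [load 22/32]
  22 → side 6 (new)  [load 22/32]
  18 → side 7 (new)  [load 18/32]
  17 → side 8 (new)  [load 17/32]
  16 → side 9 (new)  [load 16/32]
  13 → side 7  [load 31/32]
  10 → side 5  [load 32/32]
9 tape sides opened.

9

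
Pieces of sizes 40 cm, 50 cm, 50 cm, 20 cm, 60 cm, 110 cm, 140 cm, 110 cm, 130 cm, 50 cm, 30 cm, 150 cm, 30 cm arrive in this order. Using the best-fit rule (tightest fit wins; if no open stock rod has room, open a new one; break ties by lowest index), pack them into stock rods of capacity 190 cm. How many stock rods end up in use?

6

  40 → stock rod 1 (new)  [load 40/190]
  50 → stock rod 1  [load 90/190]
  50 → stock rod 1  [load 140/190]
  20 → stock rod 1  [load 160/190]
  60 → stock rod 2 (new)  [load 60/190]
  110 → stock rod 2  [load 170/190]
  140 → stock rod 3 (new)  [load 140/190]
  110 → stock rod 4 (new)  [load 110/190]
  130 → stock rod 5 (new)  [load 130/190]
  50 → stock rod 3  [load 190/190]
  30 → stock rod 1  [load 190/190]
  150 → stock rod 6 (new)  [load 150/190]
  30 → stock rod 6  [load 180/190]
6 stock rods opened.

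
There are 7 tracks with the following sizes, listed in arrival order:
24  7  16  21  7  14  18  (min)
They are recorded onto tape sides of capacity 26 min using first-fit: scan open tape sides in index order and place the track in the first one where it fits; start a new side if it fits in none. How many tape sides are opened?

5

  24 → side 1 (new)  [load 24/26]
  7 → side 2 (new)  [load 7/26]
  16 → side 2  [load 23/26]
  21 → side 3 (new)  [load 21/26]
  7 → side 4 (new)  [load 7/26]
  14 → side 4  [load 21/26]
  18 → side 5 (new)  [load 18/26]
5 tape sides opened.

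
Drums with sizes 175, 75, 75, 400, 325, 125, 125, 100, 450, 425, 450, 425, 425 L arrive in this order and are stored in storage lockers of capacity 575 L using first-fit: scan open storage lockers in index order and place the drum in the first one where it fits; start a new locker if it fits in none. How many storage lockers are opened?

  175 → locker 1 (new)  [load 175/575]
  75 → locker 1  [load 250/575]
  75 → locker 1  [load 325/575]
  400 → locker 2 (new)  [load 400/575]
  325 → locker 3 (new)  [load 325/575]
  125 → locker 1  [load 450/575]
  125 → locker 1  [load 575/575]
  100 → locker 2  [load 500/575]
  450 → locker 4 (new)  [load 450/575]
  425 → locker 5 (new)  [load 425/575]
  450 → locker 6 (new)  [load 450/575]
  425 → locker 7 (new)  [load 425/575]
  425 → locker 8 (new)  [load 425/575]
8 storage lockers opened.

8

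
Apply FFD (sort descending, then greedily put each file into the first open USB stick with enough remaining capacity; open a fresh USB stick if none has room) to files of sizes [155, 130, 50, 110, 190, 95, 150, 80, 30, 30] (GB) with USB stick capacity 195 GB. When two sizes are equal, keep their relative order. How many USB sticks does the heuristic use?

6

Sorted descending: 190, 155, 150, 130, 110, 95, 80, 50, 30, 30.
  190 → USB stick 1 (new)  [load 190/195]
  155 → USB stick 2 (new)  [load 155/195]
  150 → USB stick 3 (new)  [load 150/195]
  130 → USB stick 4 (new)  [load 130/195]
  110 → USB stick 5 (new)  [load 110/195]
  95 → USB stick 6 (new)  [load 95/195]
  80 → USB stick 5  [load 190/195]
  50 → USB stick 4  [load 180/195]
  30 → USB stick 2  [load 185/195]
  30 → USB stick 3  [load 180/195]
6 USB sticks opened.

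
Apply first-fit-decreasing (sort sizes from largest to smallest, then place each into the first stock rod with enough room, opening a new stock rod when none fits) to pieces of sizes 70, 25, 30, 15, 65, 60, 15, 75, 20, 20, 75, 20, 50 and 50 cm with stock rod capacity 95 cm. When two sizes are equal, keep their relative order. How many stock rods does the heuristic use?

7

Sorted descending: 75, 75, 70, 65, 60, 50, 50, 30, 25, 20, 20, 20, 15, 15.
  75 → stock rod 1 (new)  [load 75/95]
  75 → stock rod 2 (new)  [load 75/95]
  70 → stock rod 3 (new)  [load 70/95]
  65 → stock rod 4 (new)  [load 65/95]
  60 → stock rod 5 (new)  [load 60/95]
  50 → stock rod 6 (new)  [load 50/95]
  50 → stock rod 7 (new)  [load 50/95]
  30 → stock rod 4  [load 95/95]
  25 → stock rod 3  [load 95/95]
  20 → stock rod 1  [load 95/95]
  20 → stock rod 2  [load 95/95]
  20 → stock rod 5  [load 80/95]
  15 → stock rod 5  [load 95/95]
  15 → stock rod 6  [load 65/95]
7 stock rods opened.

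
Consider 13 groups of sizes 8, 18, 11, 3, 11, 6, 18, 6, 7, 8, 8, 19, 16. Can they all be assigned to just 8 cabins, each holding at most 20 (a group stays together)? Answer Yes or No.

Yes

A valid assignment using 8 cabins:
  cabin 1: 19 = 19
  cabin 2: 18 = 18
  cabin 3: 18 = 18
  cabin 4: 16 + 3 = 19
  cabin 5: 11 + 8 = 19
  cabin 6: 11 + 8 = 19
  cabin 7: 8 + 7 = 15
  cabin 8: 6 + 6 = 12
Every load is within 20, so 8 cabins suffice.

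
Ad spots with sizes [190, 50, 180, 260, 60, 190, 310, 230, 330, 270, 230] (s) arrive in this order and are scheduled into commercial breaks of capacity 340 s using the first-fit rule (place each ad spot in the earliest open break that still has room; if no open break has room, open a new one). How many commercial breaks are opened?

  190 → break 1 (new)  [load 190/340]
  50 → break 1  [load 240/340]
  180 → break 2 (new)  [load 180/340]
  260 → break 3 (new)  [load 260/340]
  60 → break 1  [load 300/340]
  190 → break 4 (new)  [load 190/340]
  310 → break 5 (new)  [load 310/340]
  230 → break 6 (new)  [load 230/340]
  330 → break 7 (new)  [load 330/340]
  270 → break 8 (new)  [load 270/340]
  230 → break 9 (new)  [load 230/340]
9 commercial breaks opened.

9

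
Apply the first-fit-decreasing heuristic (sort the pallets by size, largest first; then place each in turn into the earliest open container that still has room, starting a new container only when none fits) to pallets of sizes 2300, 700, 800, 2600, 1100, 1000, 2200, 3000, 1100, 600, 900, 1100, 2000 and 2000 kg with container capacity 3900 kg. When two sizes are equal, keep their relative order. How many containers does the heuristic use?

Sorted descending: 3000, 2600, 2300, 2200, 2000, 2000, 1100, 1100, 1100, 1000, 900, 800, 700, 600.
  3000 → container 1 (new)  [load 3000/3900]
  2600 → container 2 (new)  [load 2600/3900]
  2300 → container 3 (new)  [load 2300/3900]
  2200 → container 4 (new)  [load 2200/3900]
  2000 → container 5 (new)  [load 2000/3900]
  2000 → container 6 (new)  [load 2000/3900]
  1100 → container 2  [load 3700/3900]
  1100 → container 3  [load 3400/3900]
  1100 → container 4  [load 3300/3900]
  1000 → container 5  [load 3000/3900]
  900 → container 1  [load 3900/3900]
  800 → container 5  [load 3800/3900]
  700 → container 6  [load 2700/3900]
  600 → container 4  [load 3900/3900]
6 containers opened.

6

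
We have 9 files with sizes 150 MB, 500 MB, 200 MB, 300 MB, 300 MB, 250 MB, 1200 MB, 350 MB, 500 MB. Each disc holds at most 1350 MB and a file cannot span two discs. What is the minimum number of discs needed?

Total = 1200 + 500 + 500 + 350 + 300 + 300 + 250 + 200 + 150 = 3750 MB.
Lower bound: ⌈3750/1350⌉ = 3 discs.
A packing using 3 discs:
  disc 1: 1200 + 150 = 1350
  disc 2: 500 + 500 + 350 = 1350
  disc 3: 300 + 300 + 250 + 200 = 1050
This matches the lower bound, so 3 is optimal.

3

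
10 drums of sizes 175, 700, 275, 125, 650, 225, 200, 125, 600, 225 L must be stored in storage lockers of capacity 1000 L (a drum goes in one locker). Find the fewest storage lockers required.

4

Total = 700 + 650 + 600 + 275 + 225 + 225 + 200 + 175 + 125 + 125 = 3300 L.
Lower bound: ⌈3300/1000⌉ = 4 storage lockers.
A packing using 4 storage lockers:
  locker 1: 700 + 275 = 975
  locker 2: 650 + 225 + 125 = 1000
  locker 3: 600 + 225 + 175 = 1000
  locker 4: 200 + 125 = 325
This matches the lower bound, so 4 is optimal.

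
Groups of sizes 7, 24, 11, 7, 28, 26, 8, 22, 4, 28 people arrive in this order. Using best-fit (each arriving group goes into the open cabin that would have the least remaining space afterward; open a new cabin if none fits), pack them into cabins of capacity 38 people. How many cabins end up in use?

  7 → cabin 1 (new)  [load 7/38]
  24 → cabin 1  [load 31/38]
  11 → cabin 2 (new)  [load 11/38]
  7 → cabin 1  [load 38/38]
  28 → cabin 3 (new)  [load 28/38]
  26 → cabin 2  [load 37/38]
  8 → cabin 3  [load 36/38]
  22 → cabin 4 (new)  [load 22/38]
  4 → cabin 4  [load 26/38]
  28 → cabin 5 (new)  [load 28/38]
5 cabins opened.

5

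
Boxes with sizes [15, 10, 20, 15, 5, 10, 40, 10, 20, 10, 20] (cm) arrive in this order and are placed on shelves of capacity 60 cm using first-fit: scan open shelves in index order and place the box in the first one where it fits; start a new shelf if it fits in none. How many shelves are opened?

3

  15 → shelf 1 (new)  [load 15/60]
  10 → shelf 1  [load 25/60]
  20 → shelf 1  [load 45/60]
  15 → shelf 1  [load 60/60]
  5 → shelf 2 (new)  [load 5/60]
  10 → shelf 2  [load 15/60]
  40 → shelf 2  [load 55/60]
  10 → shelf 3 (new)  [load 10/60]
  20 → shelf 3  [load 30/60]
  10 → shelf 3  [load 40/60]
  20 → shelf 3  [load 60/60]
3 shelves opened.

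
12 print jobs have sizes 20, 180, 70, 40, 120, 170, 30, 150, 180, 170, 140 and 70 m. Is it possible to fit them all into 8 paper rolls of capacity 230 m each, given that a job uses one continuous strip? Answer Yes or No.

A valid assignment using 7 paper rolls:
  roll 1: 180 + 40 = 220
  roll 2: 180 + 30 + 20 = 230
  roll 3: 170 = 170
  roll 4: 170 = 170
  roll 5: 150 + 70 = 220
  roll 6: 140 + 70 = 210
  roll 7: 120 = 120
That uses only 7 ≤ 8, so 8 paper rolls are enough.

Yes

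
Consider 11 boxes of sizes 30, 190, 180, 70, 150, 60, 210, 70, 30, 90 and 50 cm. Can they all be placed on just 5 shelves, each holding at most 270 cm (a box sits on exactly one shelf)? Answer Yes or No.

A valid assignment using 5 shelves:
  shelf 1: 210 + 60 = 270
  shelf 2: 190 + 70 = 260
  shelf 3: 180 + 90 = 270
  shelf 4: 150 + 70 + 50 = 270
  shelf 5: 30 + 30 = 60
Every load is within 270 cm, so 5 shelves suffice.

Yes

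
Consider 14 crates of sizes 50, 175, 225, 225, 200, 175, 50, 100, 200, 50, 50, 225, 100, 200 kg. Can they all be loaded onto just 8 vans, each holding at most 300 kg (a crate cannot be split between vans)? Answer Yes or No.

A valid assignment using 8 vans:
  van 1: 225 + 50 = 275
  van 2: 225 + 50 = 275
  van 3: 225 + 50 = 275
  van 4: 200 + 100 = 300
  van 5: 200 + 100 = 300
  van 6: 200 + 50 = 250
  van 7: 175 = 175
  van 8: 175 = 175
Every load is within 300 kg, so 8 vans suffice.

Yes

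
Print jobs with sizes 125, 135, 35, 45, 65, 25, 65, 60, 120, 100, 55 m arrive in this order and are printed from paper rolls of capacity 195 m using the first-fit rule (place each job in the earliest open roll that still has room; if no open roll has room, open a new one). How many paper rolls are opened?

  125 → roll 1 (new)  [load 125/195]
  135 → roll 2 (new)  [load 135/195]
  35 → roll 1  [load 160/195]
  45 → roll 2  [load 180/195]
  65 → roll 3 (new)  [load 65/195]
  25 → roll 1  [load 185/195]
  65 → roll 3  [load 130/195]
  60 → roll 3  [load 190/195]
  120 → roll 4 (new)  [load 120/195]
  100 → roll 5 (new)  [load 100/195]
  55 → roll 4  [load 175/195]
5 paper rolls opened.

5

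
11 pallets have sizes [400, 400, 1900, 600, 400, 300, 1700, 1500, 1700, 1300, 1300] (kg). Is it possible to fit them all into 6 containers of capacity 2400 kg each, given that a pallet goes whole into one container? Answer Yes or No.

Yes

A valid assignment using 6 containers:
  container 1: 1900 + 400 = 2300
  container 2: 1700 + 600 = 2300
  container 3: 1700 + 400 + 300 = 2400
  container 4: 1500 + 400 = 1900
  container 5: 1300 = 1300
  container 6: 1300 = 1300
Every load is within 2400 kg, so 6 containers suffice.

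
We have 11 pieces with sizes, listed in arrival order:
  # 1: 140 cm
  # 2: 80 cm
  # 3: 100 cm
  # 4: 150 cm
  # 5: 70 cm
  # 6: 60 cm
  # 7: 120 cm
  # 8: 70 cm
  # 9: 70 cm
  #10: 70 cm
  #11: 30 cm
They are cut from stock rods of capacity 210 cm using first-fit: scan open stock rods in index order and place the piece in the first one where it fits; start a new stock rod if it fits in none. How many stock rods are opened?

  140 → stock rod 1 (new)  [load 140/210]
  80 → stock rod 2 (new)  [load 80/210]
  100 → stock rod 2  [load 180/210]
  150 → stock rod 3 (new)  [load 150/210]
  70 → stock rod 1  [load 210/210]
  60 → stock rod 3  [load 210/210]
  120 → stock rod 4 (new)  [load 120/210]
  70 → stock rod 4  [load 190/210]
  70 → stock rod 5 (new)  [load 70/210]
  70 → stock rod 5  [load 140/210]
  30 → stock rod 2  [load 210/210]
5 stock rods opened.

5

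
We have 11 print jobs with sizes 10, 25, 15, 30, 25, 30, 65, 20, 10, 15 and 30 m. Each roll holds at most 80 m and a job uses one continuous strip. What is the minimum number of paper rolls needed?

Total = 65 + 30 + 30 + 30 + 25 + 25 + 20 + 15 + 15 + 10 + 10 = 275 m.
Lower bound: ⌈275/80⌉ = 4 paper rolls.
A packing using 4 paper rolls:
  roll 1: 65 + 15 = 80
  roll 2: 30 + 30 + 20 = 80
  roll 3: 30 + 25 + 25 = 80
  roll 4: 15 + 10 + 10 = 35
This matches the lower bound, so 4 is optimal.

4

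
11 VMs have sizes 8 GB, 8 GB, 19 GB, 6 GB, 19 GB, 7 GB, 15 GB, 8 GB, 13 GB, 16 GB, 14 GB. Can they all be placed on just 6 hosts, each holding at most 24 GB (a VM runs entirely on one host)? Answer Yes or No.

Total = 133 GB; ⌈133/24⌉ = 6.
The bound of 6 does not rule out 6, but exhaustive search shows no assignment into 6 hosts of capacity 24 GB exists — the minimum is 7.

No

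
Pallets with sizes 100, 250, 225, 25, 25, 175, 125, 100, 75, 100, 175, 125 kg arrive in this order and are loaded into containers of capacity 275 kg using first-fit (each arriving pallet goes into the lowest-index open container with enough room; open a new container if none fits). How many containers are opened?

7

  100 → container 1 (new)  [load 100/275]
  250 → container 2 (new)  [load 250/275]
  225 → container 3 (new)  [load 225/275]
  25 → container 1  [load 125/275]
  25 → container 1  [load 150/275]
  175 → container 4 (new)  [load 175/275]
  125 → container 1  [load 275/275]
  100 → container 4  [load 275/275]
  75 → container 5 (new)  [load 75/275]
  100 → container 5  [load 175/275]
  175 → container 6 (new)  [load 175/275]
  125 → container 7 (new)  [load 125/275]
7 containers opened.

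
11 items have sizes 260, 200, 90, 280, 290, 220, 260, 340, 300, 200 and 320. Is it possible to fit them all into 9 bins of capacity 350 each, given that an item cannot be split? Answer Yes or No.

No

Total = 2760; ⌈2760/350⌉ = 8.
10 items each exceed half the capacity and cannot share a bin, forcing at least 10 bins.
At least 10 bins are required, but only 9 are allowed.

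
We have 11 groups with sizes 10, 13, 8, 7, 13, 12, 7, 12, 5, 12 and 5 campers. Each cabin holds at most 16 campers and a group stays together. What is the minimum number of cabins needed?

8

Total = 13 + 13 + 12 + 12 + 12 + 10 + 8 + 7 + 7 + 5 + 5 = 104 campers.
Lower bound: ⌈104/16⌉ = 7 cabins.
A packing using 8 cabins:
  cabin 1: 13 = 13
  cabin 2: 13 = 13
  cabin 3: 12 = 12
  cabin 4: 12 = 12
  cabin 5: 12 = 12
  cabin 6: 10 + 5 = 15
  cabin 7: 8 + 7 = 15
  cabin 8: 7 + 5 = 12
No arrangement into 7 cabins stays within capacity, so 8 is optimal.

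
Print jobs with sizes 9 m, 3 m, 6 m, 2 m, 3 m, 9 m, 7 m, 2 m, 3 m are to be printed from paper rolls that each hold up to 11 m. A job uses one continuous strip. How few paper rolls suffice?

5

Total = 9 + 9 + 7 + 6 + 3 + 3 + 3 + 2 + 2 = 44 m.
Lower bound: ⌈44/11⌉ = 4 paper rolls.
A packing using 5 paper rolls:
  roll 1: 9 + 2 = 11
  roll 2: 9 + 2 = 11
  roll 3: 7 + 3 = 10
  roll 4: 6 + 3 = 9
  roll 5: 3 = 3
No arrangement into 4 paper rolls stays within capacity, so 5 is optimal.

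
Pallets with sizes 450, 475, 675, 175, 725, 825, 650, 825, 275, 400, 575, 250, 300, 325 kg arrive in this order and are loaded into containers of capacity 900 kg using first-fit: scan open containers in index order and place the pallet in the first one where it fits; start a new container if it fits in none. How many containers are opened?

9

  450 → container 1 (new)  [load 450/900]
  475 → container 2 (new)  [load 475/900]
  675 → container 3 (new)  [load 675/900]
  175 → container 1  [load 625/900]
  725 → container 4 (new)  [load 725/900]
  825 → container 5 (new)  [load 825/900]
  650 → container 6 (new)  [load 650/900]
  825 → container 7 (new)  [load 825/900]
  275 → container 1  [load 900/900]
  400 → container 2  [load 875/900]
  575 → container 8 (new)  [load 575/900]
  250 → container 6  [load 900/900]
  300 → container 8  [load 875/900]
  325 → container 9 (new)  [load 325/900]
9 containers opened.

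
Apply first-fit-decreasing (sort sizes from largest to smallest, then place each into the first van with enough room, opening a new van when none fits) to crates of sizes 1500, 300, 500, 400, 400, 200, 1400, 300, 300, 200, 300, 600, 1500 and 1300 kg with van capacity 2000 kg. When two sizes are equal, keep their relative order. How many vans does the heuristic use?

5

Sorted descending: 1500, 1500, 1400, 1300, 600, 500, 400, 400, 300, 300, 300, 300, 200, 200.
  1500 → van 1 (new)  [load 1500/2000]
  1500 → van 2 (new)  [load 1500/2000]
  1400 → van 3 (new)  [load 1400/2000]
  1300 → van 4 (new)  [load 1300/2000]
  600 → van 3  [load 2000/2000]
  500 → van 1  [load 2000/2000]
  400 → van 2  [load 1900/2000]
  400 → van 4  [load 1700/2000]
  300 → van 4  [load 2000/2000]
  300 → van 5 (new)  [load 300/2000]
  300 → van 5  [load 600/2000]
  300 → van 5  [load 900/2000]
  200 → van 5  [load 1100/2000]
  200 → van 5  [load 1300/2000]
5 vans opened.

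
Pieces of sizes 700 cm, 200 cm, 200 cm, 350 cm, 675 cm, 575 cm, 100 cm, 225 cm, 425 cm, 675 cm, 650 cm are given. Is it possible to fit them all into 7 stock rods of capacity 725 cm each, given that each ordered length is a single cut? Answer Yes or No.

Total = 4775 cm; ⌈4775/725⌉ = 7.
The bound of 7 does not rule out 7, but exhaustive search shows no assignment into 7 stock rods of capacity 725 cm exists — the minimum is 8.

No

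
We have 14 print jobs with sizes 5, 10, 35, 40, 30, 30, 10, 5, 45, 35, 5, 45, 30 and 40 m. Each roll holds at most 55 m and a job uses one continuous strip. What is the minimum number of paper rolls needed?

Total = 45 + 45 + 40 + 40 + 35 + 35 + 30 + 30 + 30 + 10 + 10 + 5 + 5 + 5 = 365 m.
Lower bound: ⌈365/55⌉ = 7 paper rolls.
Also, 9 print jobs each exceed 55/2 m, and no two of those can share a roll, so at least 9 paper rolls are needed.
A packing using 9 paper rolls:
  roll 1: 45 + 10 = 55
  roll 2: 45 + 10 = 55
  roll 3: 40 + 5 + 5 + 5 = 55
  roll 4: 40 = 40
  roll 5: 35 = 35
  roll 6: 35 = 35
  roll 7: 30 = 30
  roll 8: 30 = 30
  roll 9: 30 = 30
This matches the lower bound, so 9 is optimal.

9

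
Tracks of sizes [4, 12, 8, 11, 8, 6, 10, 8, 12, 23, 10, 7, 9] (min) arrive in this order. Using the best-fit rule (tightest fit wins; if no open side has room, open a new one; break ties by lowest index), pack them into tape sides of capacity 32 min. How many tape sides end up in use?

5

  4 → side 1 (new)  [load 4/32]
  12 → side 1  [load 16/32]
  8 → side 1  [load 24/32]
  11 → side 2 (new)  [load 11/32]
  8 → side 1  [load 32/32]
  6 → side 2  [load 17/32]
  10 → side 2  [load 27/32]
  8 → side 3 (new)  [load 8/32]
  12 → side 3  [load 20/32]
  23 → side 4 (new)  [load 23/32]
  10 → side 3  [load 30/32]
  7 → side 4  [load 30/32]
  9 → side 5 (new)  [load 9/32]
5 tape sides opened.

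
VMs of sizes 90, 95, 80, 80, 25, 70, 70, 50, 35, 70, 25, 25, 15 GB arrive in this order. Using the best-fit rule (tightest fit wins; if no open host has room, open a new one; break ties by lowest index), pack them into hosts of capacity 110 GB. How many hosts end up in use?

8

  90 → host 1 (new)  [load 90/110]
  95 → host 2 (new)  [load 95/110]
  80 → host 3 (new)  [load 80/110]
  80 → host 4 (new)  [load 80/110]
  25 → host 3  [load 105/110]
  70 → host 5 (new)  [load 70/110]
  70 → host 6 (new)  [load 70/110]
  50 → host 7 (new)  [load 50/110]
  35 → host 5  [load 105/110]
  70 → host 8 (new)  [load 70/110]
  25 → host 4  [load 105/110]
  25 → host 6  [load 95/110]
  15 → host 2  [load 110/110]
8 hosts opened.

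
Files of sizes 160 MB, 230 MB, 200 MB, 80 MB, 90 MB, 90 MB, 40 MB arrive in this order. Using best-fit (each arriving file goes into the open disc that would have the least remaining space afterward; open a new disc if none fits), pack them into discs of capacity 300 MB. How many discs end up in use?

4

  160 → disc 1 (new)  [load 160/300]
  230 → disc 2 (new)  [load 230/300]
  200 → disc 3 (new)  [load 200/300]
  80 → disc 3  [load 280/300]
  90 → disc 1  [load 250/300]
  90 → disc 4 (new)  [load 90/300]
  40 → disc 1  [load 290/300]
4 discs opened.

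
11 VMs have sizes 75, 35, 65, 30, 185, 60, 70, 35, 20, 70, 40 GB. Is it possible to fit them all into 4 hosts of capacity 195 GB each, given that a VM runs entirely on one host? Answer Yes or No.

A valid assignment using 4 hosts:
  host 1: 185 = 185
  host 2: 75 + 70 + 40 = 185
  host 3: 70 + 65 + 60 = 195
  host 4: 35 + 35 + 30 + 20 = 120
Every load is within 195 GB, so 4 hosts suffice.

Yes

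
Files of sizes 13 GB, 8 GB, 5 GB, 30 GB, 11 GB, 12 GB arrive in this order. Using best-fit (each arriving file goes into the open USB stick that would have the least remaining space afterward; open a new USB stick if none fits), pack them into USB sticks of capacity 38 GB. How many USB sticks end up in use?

  13 → USB stick 1 (new)  [load 13/38]
  8 → USB stick 1  [load 21/38]
  5 → USB stick 1  [load 26/38]
  30 → USB stick 2 (new)  [load 30/38]
  11 → USB stick 1  [load 37/38]
  12 → USB stick 3 (new)  [load 12/38]
3 USB sticks opened.

3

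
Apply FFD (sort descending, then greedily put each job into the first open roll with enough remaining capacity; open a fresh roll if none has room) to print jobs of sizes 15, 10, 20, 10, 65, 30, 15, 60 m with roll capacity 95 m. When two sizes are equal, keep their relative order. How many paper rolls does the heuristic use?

Sorted descending: 65, 60, 30, 20, 15, 15, 10, 10.
  65 → roll 1 (new)  [load 65/95]
  60 → roll 2 (new)  [load 60/95]
  30 → roll 1  [load 95/95]
  20 → roll 2  [load 80/95]
  15 → roll 2  [load 95/95]
  15 → roll 3 (new)  [load 15/95]
  10 → roll 3  [load 25/95]
  10 → roll 3  [load 35/95]
3 paper rolls opened.

3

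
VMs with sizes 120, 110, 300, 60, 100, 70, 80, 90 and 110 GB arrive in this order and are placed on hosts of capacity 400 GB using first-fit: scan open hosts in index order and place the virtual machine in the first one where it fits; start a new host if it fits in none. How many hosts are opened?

3

  120 → host 1 (new)  [load 120/400]
  110 → host 1  [load 230/400]
  300 → host 2 (new)  [load 300/400]
  60 → host 1  [load 290/400]
  100 → host 1  [load 390/400]
  70 → host 2  [load 370/400]
  80 → host 3 (new)  [load 80/400]
  90 → host 3  [load 170/400]
  110 → host 3  [load 280/400]
3 hosts opened.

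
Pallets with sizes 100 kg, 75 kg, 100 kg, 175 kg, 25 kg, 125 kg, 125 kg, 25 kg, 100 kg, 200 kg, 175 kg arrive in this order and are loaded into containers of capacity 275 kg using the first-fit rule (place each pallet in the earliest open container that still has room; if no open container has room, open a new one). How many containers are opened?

5

  100 → container 1 (new)  [load 100/275]
  75 → container 1  [load 175/275]
  100 → container 1  [load 275/275]
  175 → container 2 (new)  [load 175/275]
  25 → container 2  [load 200/275]
  125 → container 3 (new)  [load 125/275]
  125 → container 3  [load 250/275]
  25 → container 2  [load 225/275]
  100 → container 4 (new)  [load 100/275]
  200 → container 5 (new)  [load 200/275]
  175 → container 4  [load 275/275]
5 containers opened.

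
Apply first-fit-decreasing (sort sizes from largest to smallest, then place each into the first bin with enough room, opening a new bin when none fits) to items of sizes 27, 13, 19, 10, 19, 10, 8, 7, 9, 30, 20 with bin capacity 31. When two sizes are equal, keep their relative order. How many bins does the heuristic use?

6

Sorted descending: 30, 27, 20, 19, 19, 13, 10, 10, 9, 8, 7.
  30 → bin 1 (new)  [load 30/31]
  27 → bin 2 (new)  [load 27/31]
  20 → bin 3 (new)  [load 20/31]
  19 → bin 4 (new)  [load 19/31]
  19 → bin 5 (new)  [load 19/31]
  13 → bin 6 (new)  [load 13/31]
  10 → bin 3  [load 30/31]
  10 → bin 4  [load 29/31]
  9 → bin 5  [load 28/31]
  8 → bin 6  [load 21/31]
  7 → bin 6  [load 28/31]
6 bins opened.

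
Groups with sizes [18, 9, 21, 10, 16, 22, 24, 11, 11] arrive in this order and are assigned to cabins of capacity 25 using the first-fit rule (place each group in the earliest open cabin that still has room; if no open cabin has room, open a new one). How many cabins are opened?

7

  18 → cabin 1 (new)  [load 18/25]
  9 → cabin 2 (new)  [load 9/25]
  21 → cabin 3 (new)  [load 21/25]
  10 → cabin 2  [load 19/25]
  16 → cabin 4 (new)  [load 16/25]
  22 → cabin 5 (new)  [load 22/25]
  24 → cabin 6 (new)  [load 24/25]
  11 → cabin 7 (new)  [load 11/25]
  11 → cabin 7  [load 22/25]
7 cabins opened.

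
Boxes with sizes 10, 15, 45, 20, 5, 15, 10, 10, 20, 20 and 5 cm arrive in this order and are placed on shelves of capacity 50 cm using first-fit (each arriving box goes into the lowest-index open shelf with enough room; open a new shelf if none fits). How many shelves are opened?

  10 → shelf 1 (new)  [load 10/50]
  15 → shelf 1  [load 25/50]
  45 → shelf 2 (new)  [load 45/50]
  20 → shelf 1  [load 45/50]
  5 → shelf 1  [load 50/50]
  15 → shelf 3 (new)  [load 15/50]
  10 → shelf 3  [load 25/50]
  10 → shelf 3  [load 35/50]
  20 → shelf 4 (new)  [load 20/50]
  20 → shelf 4  [load 40/50]
  5 → shelf 2  [load 50/50]
4 shelves opened.

4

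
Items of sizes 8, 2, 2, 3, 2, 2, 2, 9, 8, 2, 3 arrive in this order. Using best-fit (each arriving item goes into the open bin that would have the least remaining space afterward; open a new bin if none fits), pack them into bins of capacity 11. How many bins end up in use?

  8 → bin 1 (new)  [load 8/11]
  2 → bin 1  [load 10/11]
  2 → bin 2 (new)  [load 2/11]
  3 → bin 2  [load 5/11]
  2 → bin 2  [load 7/11]
  2 → bin 2  [load 9/11]
  2 → bin 2  [load 11/11]
  9 → bin 3 (new)  [load 9/11]
  8 → bin 4 (new)  [load 8/11]
  2 → bin 3  [load 11/11]
  3 → bin 4  [load 11/11]
4 bins opened.

4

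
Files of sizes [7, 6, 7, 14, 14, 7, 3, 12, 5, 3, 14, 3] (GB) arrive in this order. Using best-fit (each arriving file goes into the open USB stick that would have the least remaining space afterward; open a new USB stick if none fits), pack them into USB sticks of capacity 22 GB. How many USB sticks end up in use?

  7 → USB stick 1 (new)  [load 7/22]
  6 → USB stick 1  [load 13/22]
  7 → USB stick 1  [load 20/22]
  14 → USB stick 2 (new)  [load 14/22]
  14 → USB stick 3 (new)  [load 14/22]
  7 → USB stick 2  [load 21/22]
  3 → USB stick 3  [load 17/22]
  12 → USB stick 4 (new)  [load 12/22]
  5 → USB stick 3  [load 22/22]
  3 → USB stick 4  [load 15/22]
  14 → USB stick 5 (new)  [load 14/22]
  3 → USB stick 4  [load 18/22]
5 USB sticks opened.

5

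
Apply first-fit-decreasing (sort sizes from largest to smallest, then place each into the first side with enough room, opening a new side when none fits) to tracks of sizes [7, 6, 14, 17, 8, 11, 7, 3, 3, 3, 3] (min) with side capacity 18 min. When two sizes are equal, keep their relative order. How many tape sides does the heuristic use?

5

Sorted descending: 17, 14, 11, 8, 7, 7, 6, 3, 3, 3, 3.
  17 → side 1 (new)  [load 17/18]
  14 → side 2 (new)  [load 14/18]
  11 → side 3 (new)  [load 11/18]
  8 → side 4 (new)  [load 8/18]
  7 → side 3  [load 18/18]
  7 → side 4  [load 15/18]
  6 → side 5 (new)  [load 6/18]
  3 → side 2  [load 17/18]
  3 → side 4  [load 18/18]
  3 → side 5  [load 9/18]
  3 → side 5  [load 12/18]
5 tape sides opened.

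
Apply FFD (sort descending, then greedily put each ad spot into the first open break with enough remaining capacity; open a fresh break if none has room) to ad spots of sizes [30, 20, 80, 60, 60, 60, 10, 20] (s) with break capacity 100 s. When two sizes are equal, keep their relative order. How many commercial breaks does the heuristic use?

Sorted descending: 80, 60, 60, 60, 30, 20, 20, 10.
  80 → break 1 (new)  [load 80/100]
  60 → break 2 (new)  [load 60/100]
  60 → break 3 (new)  [load 60/100]
  60 → break 4 (new)  [load 60/100]
  30 → break 2  [load 90/100]
  20 → break 1  [load 100/100]
  20 → break 3  [load 80/100]
  10 → break 2  [load 100/100]
4 commercial breaks opened.

4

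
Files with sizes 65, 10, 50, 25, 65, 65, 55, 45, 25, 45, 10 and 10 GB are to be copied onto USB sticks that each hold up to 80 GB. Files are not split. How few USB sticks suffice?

7

Total = 65 + 65 + 65 + 55 + 50 + 45 + 45 + 25 + 25 + 10 + 10 + 10 = 470 GB.
Lower bound: ⌈470/80⌉ = 6 USB sticks.
Also, 7 files each exceed 40 GB, and no two of those can share a USB stick, so at least 7 USB sticks are needed.
A packing using 7 USB sticks:
  USB stick 1: 65 + 10 = 75
  USB stick 2: 65 + 10 = 75
  USB stick 3: 65 + 10 = 75
  USB stick 4: 55 + 25 = 80
  USB stick 5: 50 + 25 = 75
  USB stick 6: 45 = 45
  USB stick 7: 45 = 45
This matches the lower bound, so 7 is optimal.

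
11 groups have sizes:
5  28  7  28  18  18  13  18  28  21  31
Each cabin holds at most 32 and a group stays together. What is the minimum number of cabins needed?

Total = 31 + 28 + 28 + 28 + 21 + 18 + 18 + 18 + 13 + 7 + 5 = 215.
Lower bound: ⌈215/32⌉ = 7 cabins.
Also, 8 groups each exceed 16, and no two of those can share a cabin, so at least 8 cabins are needed.
A packing using 8 cabins:
  cabin 1: 31 = 31
  cabin 2: 28 = 28
  cabin 3: 28 = 28
  cabin 4: 28 = 28
  cabin 5: 21 + 7 = 28
  cabin 6: 18 + 13 = 31
  cabin 7: 18 + 5 = 23
  cabin 8: 18 = 18
This matches the lower bound, so 8 is optimal.

8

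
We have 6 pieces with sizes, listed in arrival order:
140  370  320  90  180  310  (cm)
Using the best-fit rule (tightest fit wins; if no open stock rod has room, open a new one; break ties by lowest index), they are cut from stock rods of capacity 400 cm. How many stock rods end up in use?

  140 → stock rod 1 (new)  [load 140/400]
  370 → stock rod 2 (new)  [load 370/400]
  320 → stock rod 3 (new)  [load 320/400]
  90 → stock rod 1  [load 230/400]
  180 → stock rod 4 (new)  [load 180/400]
  310 → stock rod 5 (new)  [load 310/400]
5 stock rods opened.

5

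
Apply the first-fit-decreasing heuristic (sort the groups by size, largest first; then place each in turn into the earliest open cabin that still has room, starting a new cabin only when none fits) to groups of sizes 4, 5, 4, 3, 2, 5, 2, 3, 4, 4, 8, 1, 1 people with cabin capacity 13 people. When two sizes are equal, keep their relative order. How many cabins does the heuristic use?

Sorted descending: 8, 5, 5, 4, 4, 4, 4, 3, 3, 2, 2, 1, 1.
  8 → cabin 1 (new)  [load 8/13]
  5 → cabin 1  [load 13/13]
  5 → cabin 2 (new)  [load 5/13]
  4 → cabin 2  [load 9/13]
  4 → cabin 2  [load 13/13]
  4 → cabin 3 (new)  [load 4/13]
  4 → cabin 3  [load 8/13]
  3 → cabin 3  [load 11/13]
  3 → cabin 4 (new)  [load 3/13]
  2 → cabin 3  [load 13/13]
  2 → cabin 4  [load 5/13]
  1 → cabin 4  [load 6/13]
  1 → cabin 4  [load 7/13]
4 cabins opened.

4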